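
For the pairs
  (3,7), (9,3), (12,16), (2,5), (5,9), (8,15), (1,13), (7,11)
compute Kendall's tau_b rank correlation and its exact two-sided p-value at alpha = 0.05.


Step 1: Enumerate the 28 unordered pairs (i,j) with i<j and classify each by sign(x_j-x_i) * sign(y_j-y_i).
  (1,2):dx=+6,dy=-4->D; (1,3):dx=+9,dy=+9->C; (1,4):dx=-1,dy=-2->C; (1,5):dx=+2,dy=+2->C
  (1,6):dx=+5,dy=+8->C; (1,7):dx=-2,dy=+6->D; (1,8):dx=+4,dy=+4->C; (2,3):dx=+3,dy=+13->C
  (2,4):dx=-7,dy=+2->D; (2,5):dx=-4,dy=+6->D; (2,6):dx=-1,dy=+12->D; (2,7):dx=-8,dy=+10->D
  (2,8):dx=-2,dy=+8->D; (3,4):dx=-10,dy=-11->C; (3,5):dx=-7,dy=-7->C; (3,6):dx=-4,dy=-1->C
  (3,7):dx=-11,dy=-3->C; (3,8):dx=-5,dy=-5->C; (4,5):dx=+3,dy=+4->C; (4,6):dx=+6,dy=+10->C
  (4,7):dx=-1,dy=+8->D; (4,8):dx=+5,dy=+6->C; (5,6):dx=+3,dy=+6->C; (5,7):dx=-4,dy=+4->D
  (5,8):dx=+2,dy=+2->C; (6,7):dx=-7,dy=-2->C; (6,8):dx=-1,dy=-4->C; (7,8):dx=+6,dy=-2->D
Step 2: C = 18, D = 10, total pairs = 28.
Step 3: tau = (C - D)/(n(n-1)/2) = (18 - 10)/28 = 0.285714.
Step 4: Exact two-sided p-value (enumerate n! = 40320 permutations of y under H0): p = 0.398760.
Step 5: alpha = 0.05. fail to reject H0.

tau_b = 0.2857 (C=18, D=10), p = 0.398760, fail to reject H0.


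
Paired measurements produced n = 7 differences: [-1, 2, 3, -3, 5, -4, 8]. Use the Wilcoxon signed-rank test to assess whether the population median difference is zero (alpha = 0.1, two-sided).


Step 1: Drop any zero differences (none here) and take |d_i|.
|d| = [1, 2, 3, 3, 5, 4, 8]
Step 2: Midrank |d_i| (ties get averaged ranks).
ranks: |1|->1, |2|->2, |3|->3.5, |3|->3.5, |5|->6, |4|->5, |8|->7
Step 3: Attach original signs; sum ranks with positive sign and with negative sign.
W+ = 2 + 3.5 + 6 + 7 = 18.5
W- = 1 + 3.5 + 5 = 9.5
(Check: W+ + W- = 28 should equal n(n+1)/2 = 28.)
Step 4: Test statistic W = min(W+, W-) = 9.5.
Step 5: Ties in |d|, so use the tie-corrected normal approximation.
        E[W] = n(n+1)/4 = 7*8/4 = 14.
        Tie groups: |d|=3 (t=2); sum(t^3 - t) = 6.
        Var[W] = n(n+1)(2n+1)/24 - sum(t^3-t)/48 = 840/24 - 6/48 = 34.875.
        z = (W - E[W]) / sqrt(Var[W]) = (9.5 - 14) / 5.9055 = -0.7620.
        Two-sided p = 2*Phi(z) = 0.446060.
Step 6: alpha = 0.1. fail to reject H0.

W+ = 18.5, W- = 9.5, W = min = 9.5, p = 0.446060, fail to reject H0.


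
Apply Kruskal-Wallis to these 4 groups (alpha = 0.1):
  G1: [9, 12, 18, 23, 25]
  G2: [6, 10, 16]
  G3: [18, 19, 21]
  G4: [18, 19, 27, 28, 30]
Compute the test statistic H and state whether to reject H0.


Step 1: Combine all N = 16 observations and assign midranks.
sorted (value, group, rank): (6,G2,1), (9,G1,2), (10,G2,3), (12,G1,4), (16,G2,5), (18,G1,7), (18,G3,7), (18,G4,7), (19,G3,9.5), (19,G4,9.5), (21,G3,11), (23,G1,12), (25,G1,13), (27,G4,14), (28,G4,15), (30,G4,16)
Step 2: Sum ranks within each group.
R_1 = 38 (n_1 = 5)
R_2 = 9 (n_2 = 3)
R_3 = 27.5 (n_3 = 3)
R_4 = 61.5 (n_4 = 5)
Step 3: H = 12/(N(N+1)) * sum(R_i^2/n_i) - 3(N+1)
     = 12/(16*17) * (38^2/5 + 9^2/3 + 27.5^2/3 + 61.5^2/5) - 3*17
     = 0.044118 * 1324.33 - 51
     = 7.426471.
Step 4: Ties present; correction factor C = 1 - 30/(16^3 - 16) = 0.992647. Corrected H = 7.426471 / 0.992647 = 7.481481.
Step 5: Under H0, H ~ chi^2(3); p-value = 0.058036.
Step 6: alpha = 0.1. reject H0.

H = 7.4815, df = 3, p = 0.058036, reject H0.


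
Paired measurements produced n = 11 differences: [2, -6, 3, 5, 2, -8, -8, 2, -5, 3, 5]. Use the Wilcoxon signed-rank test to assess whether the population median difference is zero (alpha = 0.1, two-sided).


Step 1: Drop any zero differences (none here) and take |d_i|.
|d| = [2, 6, 3, 5, 2, 8, 8, 2, 5, 3, 5]
Step 2: Midrank |d_i| (ties get averaged ranks).
ranks: |2|->2, |6|->9, |3|->4.5, |5|->7, |2|->2, |8|->10.5, |8|->10.5, |2|->2, |5|->7, |3|->4.5, |5|->7
Step 3: Attach original signs; sum ranks with positive sign and with negative sign.
W+ = 2 + 4.5 + 7 + 2 + 2 + 4.5 + 7 = 29
W- = 9 + 10.5 + 10.5 + 7 = 37
(Check: W+ + W- = 66 should equal n(n+1)/2 = 66.)
Step 4: Test statistic W = min(W+, W-) = 29.
Step 5: Ties in |d|, so use the tie-corrected normal approximation.
        E[W] = n(n+1)/4 = 11*12/4 = 33.
        Tie groups: |d|=2 (t=3), |d|=3 (t=2), |d|=5 (t=3), |d|=8 (t=2); sum(t^3 - t) = 60.
        Var[W] = n(n+1)(2n+1)/24 - sum(t^3-t)/48 = 3036/24 - 60/48 = 125.25.
        z = (W - E[W]) / sqrt(Var[W]) = (29 - 33) / 11.1915 = -0.3574.
        Two-sided p = 2*Phi(z) = 0.720782.
Step 6: alpha = 0.1. fail to reject H0.

W+ = 29, W- = 37, W = min = 29, p = 0.720782, fail to reject H0.


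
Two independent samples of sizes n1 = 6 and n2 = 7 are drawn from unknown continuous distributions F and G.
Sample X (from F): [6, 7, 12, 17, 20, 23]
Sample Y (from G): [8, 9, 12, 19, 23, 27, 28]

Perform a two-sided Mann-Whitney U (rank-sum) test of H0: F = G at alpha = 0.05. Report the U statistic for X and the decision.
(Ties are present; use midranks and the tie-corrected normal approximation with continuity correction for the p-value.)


Step 1: Combine and sort all 13 observations; assign midranks.
sorted (value, group): (6,X), (7,X), (8,Y), (9,Y), (12,X), (12,Y), (17,X), (19,Y), (20,X), (23,X), (23,Y), (27,Y), (28,Y)
ranks: 6->1, 7->2, 8->3, 9->4, 12->5.5, 12->5.5, 17->7, 19->8, 20->9, 23->10.5, 23->10.5, 27->12, 28->13
Step 2: Rank sum for X: R1 = 1 + 2 + 5.5 + 7 + 9 + 10.5 = 35.
Step 3: U_X = R1 - n1(n1+1)/2 = 35 - 6*7/2 = 35 - 21 = 14.
       U_Y = n1*n2 - U_X = 42 - 14 = 28.
Step 4: Ties are present, so use the tie-corrected normal approximation (with continuity correction) for the p-value.
Step 5: p-value = 0.351785; compare to alpha = 0.05. fail to reject H0.

U_X = 14, p = 0.351785, fail to reject H0 at alpha = 0.05.


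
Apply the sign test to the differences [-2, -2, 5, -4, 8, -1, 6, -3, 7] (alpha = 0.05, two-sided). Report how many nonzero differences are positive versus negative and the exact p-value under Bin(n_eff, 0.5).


Step 1: Discard zero differences. Original n = 9; n_eff = number of nonzero differences = 9.
Nonzero differences (with sign): -2, -2, +5, -4, +8, -1, +6, -3, +7
Step 2: Count signs: positive = 4, negative = 5.
Step 3: Under H0: P(positive) = 0.5, so the number of positives S ~ Bin(9, 0.5).
Step 4: Two-sided exact p-value = sum of Bin(9,0.5) probabilities at or below the observed probability = 1.000000.
Step 5: alpha = 0.05. fail to reject H0.

n_eff = 9, pos = 4, neg = 5, p = 1.000000, fail to reject H0.


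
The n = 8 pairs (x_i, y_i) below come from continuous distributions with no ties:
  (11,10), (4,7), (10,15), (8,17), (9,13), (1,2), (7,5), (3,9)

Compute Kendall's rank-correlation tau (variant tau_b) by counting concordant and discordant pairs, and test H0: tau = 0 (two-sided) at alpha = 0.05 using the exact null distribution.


Step 1: Enumerate the 28 unordered pairs (i,j) with i<j and classify each by sign(x_j-x_i) * sign(y_j-y_i).
  (1,2):dx=-7,dy=-3->C; (1,3):dx=-1,dy=+5->D; (1,4):dx=-3,dy=+7->D; (1,5):dx=-2,dy=+3->D
  (1,6):dx=-10,dy=-8->C; (1,7):dx=-4,dy=-5->C; (1,8):dx=-8,dy=-1->C; (2,3):dx=+6,dy=+8->C
  (2,4):dx=+4,dy=+10->C; (2,5):dx=+5,dy=+6->C; (2,6):dx=-3,dy=-5->C; (2,7):dx=+3,dy=-2->D
  (2,8):dx=-1,dy=+2->D; (3,4):dx=-2,dy=+2->D; (3,5):dx=-1,dy=-2->C; (3,6):dx=-9,dy=-13->C
  (3,7):dx=-3,dy=-10->C; (3,8):dx=-7,dy=-6->C; (4,5):dx=+1,dy=-4->D; (4,6):dx=-7,dy=-15->C
  (4,7):dx=-1,dy=-12->C; (4,8):dx=-5,dy=-8->C; (5,6):dx=-8,dy=-11->C; (5,7):dx=-2,dy=-8->C
  (5,8):dx=-6,dy=-4->C; (6,7):dx=+6,dy=+3->C; (6,8):dx=+2,dy=+7->C; (7,8):dx=-4,dy=+4->D
Step 2: C = 20, D = 8, total pairs = 28.
Step 3: tau = (C - D)/(n(n-1)/2) = (20 - 8)/28 = 0.428571.
Step 4: Exact two-sided p-value (enumerate n! = 40320 permutations of y under H0): p = 0.178869.
Step 5: alpha = 0.05. fail to reject H0.

tau_b = 0.4286 (C=20, D=8), p = 0.178869, fail to reject H0.


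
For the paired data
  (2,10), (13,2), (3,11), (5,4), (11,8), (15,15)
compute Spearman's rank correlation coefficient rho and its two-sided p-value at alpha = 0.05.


Step 1: Rank x and y separately (midranks; no ties here).
rank(x): 2->1, 13->5, 3->2, 5->3, 11->4, 15->6
rank(y): 10->4, 2->1, 11->5, 4->2, 8->3, 15->6
Step 2: d_i = R_x(i) - R_y(i); compute d_i^2.
  (1-4)^2=9, (5-1)^2=16, (2-5)^2=9, (3-2)^2=1, (4-3)^2=1, (6-6)^2=0
sum(d^2) = 36.
Step 3: rho = 1 - 6*36 / (6*(6^2 - 1)) = 1 - 216/210 = -0.028571.
Step 4: Under H0, t = rho * sqrt((n-2)/(1-rho^2)) = -0.0572 ~ t(4).
Step 5: Two-sided p-value from the t-distribution with 4 df = 0.957155.
Step 6: alpha = 0.05. fail to reject H0.

rho = -0.0286, p = 0.957155, fail to reject H0 at alpha = 0.05.


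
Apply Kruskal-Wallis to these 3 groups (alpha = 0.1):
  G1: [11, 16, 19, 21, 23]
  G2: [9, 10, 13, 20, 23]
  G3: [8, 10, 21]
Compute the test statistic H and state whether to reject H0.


Step 1: Combine all N = 13 observations and assign midranks.
sorted (value, group, rank): (8,G3,1), (9,G2,2), (10,G2,3.5), (10,G3,3.5), (11,G1,5), (13,G2,6), (16,G1,7), (19,G1,8), (20,G2,9), (21,G1,10.5), (21,G3,10.5), (23,G1,12.5), (23,G2,12.5)
Step 2: Sum ranks within each group.
R_1 = 43 (n_1 = 5)
R_2 = 33 (n_2 = 5)
R_3 = 15 (n_3 = 3)
Step 3: H = 12/(N(N+1)) * sum(R_i^2/n_i) - 3(N+1)
     = 12/(13*14) * (43^2/5 + 33^2/5 + 15^2/3) - 3*14
     = 0.065934 * 662.6 - 42
     = 1.687912.
Step 4: Ties present; correction factor C = 1 - 18/(13^3 - 13) = 0.991758. Corrected H = 1.687912 / 0.991758 = 1.701939.
Step 5: Under H0, H ~ chi^2(2); p-value = 0.427001.
Step 6: alpha = 0.1. fail to reject H0.

H = 1.7019, df = 2, p = 0.427001, fail to reject H0.


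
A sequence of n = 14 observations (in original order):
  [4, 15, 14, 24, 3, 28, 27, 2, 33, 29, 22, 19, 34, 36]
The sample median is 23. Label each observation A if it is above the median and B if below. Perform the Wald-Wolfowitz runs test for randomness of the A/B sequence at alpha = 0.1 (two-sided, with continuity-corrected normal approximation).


Step 1: Compute median = 23; label A = above, B = below.
Labels in order: BBBABAABAABBAA  (n_A = 7, n_B = 7)
Step 2: Count runs R = 8.
Step 3: Under H0 (random ordering), E[R] = 2*n_A*n_B/(n_A+n_B) + 1 = 2*7*7/14 + 1 = 8.0000.
        Var[R] = 2*n_A*n_B*(2*n_A*n_B - n_A - n_B) / ((n_A+n_B)^2 * (n_A+n_B-1)) = 8232/2548 = 3.2308.
        SD[R] = 1.7974.
Step 4: R = E[R], so z = 0 with no continuity correction.
Step 5: Two-sided p-value via normal approximation = 2*(1 - Phi(|z|)) = 1.000000.
Step 6: alpha = 0.1. fail to reject H0.

R = 8, z = 0.0000, p = 1.000000, fail to reject H0.


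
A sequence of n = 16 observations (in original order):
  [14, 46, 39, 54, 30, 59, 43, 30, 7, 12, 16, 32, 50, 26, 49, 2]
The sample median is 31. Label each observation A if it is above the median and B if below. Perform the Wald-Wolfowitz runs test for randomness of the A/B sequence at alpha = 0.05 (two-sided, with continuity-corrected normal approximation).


Step 1: Compute median = 31; label A = above, B = below.
Labels in order: BAAABAABBBBAABAB  (n_A = 8, n_B = 8)
Step 2: Count runs R = 9.
Step 3: Under H0 (random ordering), E[R] = 2*n_A*n_B/(n_A+n_B) + 1 = 2*8*8/16 + 1 = 9.0000.
        Var[R] = 2*n_A*n_B*(2*n_A*n_B - n_A - n_B) / ((n_A+n_B)^2 * (n_A+n_B-1)) = 14336/3840 = 3.7333.
        SD[R] = 1.9322.
Step 4: R = E[R], so z = 0 with no continuity correction.
Step 5: Two-sided p-value via normal approximation = 2*(1 - Phi(|z|)) = 1.000000.
Step 6: alpha = 0.05. fail to reject H0.

R = 9, z = 0.0000, p = 1.000000, fail to reject H0.


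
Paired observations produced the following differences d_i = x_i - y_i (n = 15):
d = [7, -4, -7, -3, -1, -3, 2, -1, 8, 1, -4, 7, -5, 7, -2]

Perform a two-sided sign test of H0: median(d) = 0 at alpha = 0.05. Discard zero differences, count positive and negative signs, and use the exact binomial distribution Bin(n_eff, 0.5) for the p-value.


Step 1: Discard zero differences. Original n = 15; n_eff = number of nonzero differences = 15.
Nonzero differences (with sign): +7, -4, -7, -3, -1, -3, +2, -1, +8, +1, -4, +7, -5, +7, -2
Step 2: Count signs: positive = 6, negative = 9.
Step 3: Under H0: P(positive) = 0.5, so the number of positives S ~ Bin(15, 0.5).
Step 4: Two-sided exact p-value = sum of Bin(15,0.5) probabilities at or below the observed probability = 0.607239.
Step 5: alpha = 0.05. fail to reject H0.

n_eff = 15, pos = 6, neg = 9, p = 0.607239, fail to reject H0.


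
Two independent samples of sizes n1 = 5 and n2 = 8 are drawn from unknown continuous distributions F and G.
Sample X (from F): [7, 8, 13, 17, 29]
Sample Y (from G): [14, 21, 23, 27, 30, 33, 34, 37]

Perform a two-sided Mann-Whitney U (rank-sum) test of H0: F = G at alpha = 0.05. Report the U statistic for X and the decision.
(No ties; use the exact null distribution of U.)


Step 1: Combine and sort all 13 observations; assign midranks.
sorted (value, group): (7,X), (8,X), (13,X), (14,Y), (17,X), (21,Y), (23,Y), (27,Y), (29,X), (30,Y), (33,Y), (34,Y), (37,Y)
ranks: 7->1, 8->2, 13->3, 14->4, 17->5, 21->6, 23->7, 27->8, 29->9, 30->10, 33->11, 34->12, 37->13
Step 2: Rank sum for X: R1 = 1 + 2 + 3 + 5 + 9 = 20.
Step 3: U_X = R1 - n1(n1+1)/2 = 20 - 5*6/2 = 20 - 15 = 5.
       U_Y = n1*n2 - U_X = 40 - 5 = 35.
Step 4: No ties, so the exact null distribution of U (based on enumerating the C(13,5) = 1287 equally likely rank assignments) gives the two-sided p-value.
Step 5: p-value = 0.029526; compare to alpha = 0.05. reject H0.

U_X = 5, p = 0.029526, reject H0 at alpha = 0.05.


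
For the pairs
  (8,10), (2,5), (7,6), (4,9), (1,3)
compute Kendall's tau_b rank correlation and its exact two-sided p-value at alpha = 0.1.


Step 1: Enumerate the 10 unordered pairs (i,j) with i<j and classify each by sign(x_j-x_i) * sign(y_j-y_i).
  (1,2):dx=-6,dy=-5->C; (1,3):dx=-1,dy=-4->C; (1,4):dx=-4,dy=-1->C; (1,5):dx=-7,dy=-7->C
  (2,3):dx=+5,dy=+1->C; (2,4):dx=+2,dy=+4->C; (2,5):dx=-1,dy=-2->C; (3,4):dx=-3,dy=+3->D
  (3,5):dx=-6,dy=-3->C; (4,5):dx=-3,dy=-6->C
Step 2: C = 9, D = 1, total pairs = 10.
Step 3: tau = (C - D)/(n(n-1)/2) = (9 - 1)/10 = 0.800000.
Step 4: Exact two-sided p-value (enumerate n! = 120 permutations of y under H0): p = 0.083333.
Step 5: alpha = 0.1. reject H0.

tau_b = 0.8000 (C=9, D=1), p = 0.083333, reject H0.


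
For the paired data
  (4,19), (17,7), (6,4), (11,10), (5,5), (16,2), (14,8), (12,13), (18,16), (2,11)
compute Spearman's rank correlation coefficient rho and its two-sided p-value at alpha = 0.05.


Step 1: Rank x and y separately (midranks; no ties here).
rank(x): 4->2, 17->9, 6->4, 11->5, 5->3, 16->8, 14->7, 12->6, 18->10, 2->1
rank(y): 19->10, 7->4, 4->2, 10->6, 5->3, 2->1, 8->5, 13->8, 16->9, 11->7
Step 2: d_i = R_x(i) - R_y(i); compute d_i^2.
  (2-10)^2=64, (9-4)^2=25, (4-2)^2=4, (5-6)^2=1, (3-3)^2=0, (8-1)^2=49, (7-5)^2=4, (6-8)^2=4, (10-9)^2=1, (1-7)^2=36
sum(d^2) = 188.
Step 3: rho = 1 - 6*188 / (10*(10^2 - 1)) = 1 - 1128/990 = -0.139394.
Step 4: Under H0, t = rho * sqrt((n-2)/(1-rho^2)) = -0.3982 ~ t(8).
Step 5: Two-sided p-value from the t-distribution with 8 df = 0.700932.
Step 6: alpha = 0.05. fail to reject H0.

rho = -0.1394, p = 0.700932, fail to reject H0 at alpha = 0.05.


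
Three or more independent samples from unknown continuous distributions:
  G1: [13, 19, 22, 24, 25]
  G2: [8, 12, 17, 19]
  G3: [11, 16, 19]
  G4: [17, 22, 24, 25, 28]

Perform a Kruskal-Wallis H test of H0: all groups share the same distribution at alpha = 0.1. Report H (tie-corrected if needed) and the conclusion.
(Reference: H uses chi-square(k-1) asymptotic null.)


Step 1: Combine all N = 17 observations and assign midranks.
sorted (value, group, rank): (8,G2,1), (11,G3,2), (12,G2,3), (13,G1,4), (16,G3,5), (17,G2,6.5), (17,G4,6.5), (19,G1,9), (19,G2,9), (19,G3,9), (22,G1,11.5), (22,G4,11.5), (24,G1,13.5), (24,G4,13.5), (25,G1,15.5), (25,G4,15.5), (28,G4,17)
Step 2: Sum ranks within each group.
R_1 = 53.5 (n_1 = 5)
R_2 = 19.5 (n_2 = 4)
R_3 = 16 (n_3 = 3)
R_4 = 64 (n_4 = 5)
Step 3: H = 12/(N(N+1)) * sum(R_i^2/n_i) - 3(N+1)
     = 12/(17*18) * (53.5^2/5 + 19.5^2/4 + 16^2/3 + 64^2/5) - 3*18
     = 0.039216 * 1572.05 - 54
     = 7.648856.
Step 4: Ties present; correction factor C = 1 - 48/(17^3 - 17) = 0.990196. Corrected H = 7.648856 / 0.990196 = 7.724587.
Step 5: Under H0, H ~ chi^2(3); p-value = 0.052060.
Step 6: alpha = 0.1. reject H0.

H = 7.7246, df = 3, p = 0.052060, reject H0.


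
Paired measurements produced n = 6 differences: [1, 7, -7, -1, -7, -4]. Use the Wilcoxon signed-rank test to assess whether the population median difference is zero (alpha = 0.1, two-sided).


Step 1: Drop any zero differences (none here) and take |d_i|.
|d| = [1, 7, 7, 1, 7, 4]
Step 2: Midrank |d_i| (ties get averaged ranks).
ranks: |1|->1.5, |7|->5, |7|->5, |1|->1.5, |7|->5, |4|->3
Step 3: Attach original signs; sum ranks with positive sign and with negative sign.
W+ = 1.5 + 5 = 6.5
W- = 5 + 1.5 + 5 + 3 = 14.5
(Check: W+ + W- = 21 should equal n(n+1)/2 = 21.)
Step 4: Test statistic W = min(W+, W-) = 6.5.
Step 5: Ties in |d|, so use the tie-corrected normal approximation.
        E[W] = n(n+1)/4 = 6*7/4 = 10.5.
        Tie groups: |d|=1 (t=2), |d|=7 (t=3); sum(t^3 - t) = 30.
        Var[W] = n(n+1)(2n+1)/24 - sum(t^3-t)/48 = 546/24 - 30/48 = 22.125.
        z = (W - E[W]) / sqrt(Var[W]) = (6.5 - 10.5) / 4.7037 = -0.8504.
        Two-sided p = 2*Phi(z) = 0.395108.
Step 6: alpha = 0.1. fail to reject H0.

W+ = 6.5, W- = 14.5, W = min = 6.5, p = 0.395108, fail to reject H0.


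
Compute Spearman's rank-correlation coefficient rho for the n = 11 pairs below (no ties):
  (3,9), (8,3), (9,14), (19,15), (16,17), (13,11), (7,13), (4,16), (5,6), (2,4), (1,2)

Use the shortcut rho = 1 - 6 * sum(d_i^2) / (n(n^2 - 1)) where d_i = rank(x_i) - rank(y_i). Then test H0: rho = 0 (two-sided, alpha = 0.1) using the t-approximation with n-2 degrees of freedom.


Step 1: Rank x and y separately (midranks; no ties here).
rank(x): 3->3, 8->7, 9->8, 19->11, 16->10, 13->9, 7->6, 4->4, 5->5, 2->2, 1->1
rank(y): 9->5, 3->2, 14->8, 15->9, 17->11, 11->6, 13->7, 16->10, 6->4, 4->3, 2->1
Step 2: d_i = R_x(i) - R_y(i); compute d_i^2.
  (3-5)^2=4, (7-2)^2=25, (8-8)^2=0, (11-9)^2=4, (10-11)^2=1, (9-6)^2=9, (6-7)^2=1, (4-10)^2=36, (5-4)^2=1, (2-3)^2=1, (1-1)^2=0
sum(d^2) = 82.
Step 3: rho = 1 - 6*82 / (11*(11^2 - 1)) = 1 - 492/1320 = 0.627273.
Step 4: Under H0, t = rho * sqrt((n-2)/(1-rho^2)) = 2.4163 ~ t(9).
Step 5: Two-sided p-value from the t-distribution with 9 df = 0.038845.
Step 6: alpha = 0.1. reject H0.

rho = 0.6273, p = 0.038845, reject H0 at alpha = 0.1.


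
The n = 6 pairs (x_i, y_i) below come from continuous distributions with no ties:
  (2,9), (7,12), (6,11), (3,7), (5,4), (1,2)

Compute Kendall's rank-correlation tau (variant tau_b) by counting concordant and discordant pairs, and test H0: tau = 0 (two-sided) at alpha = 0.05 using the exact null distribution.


Step 1: Enumerate the 15 unordered pairs (i,j) with i<j and classify each by sign(x_j-x_i) * sign(y_j-y_i).
  (1,2):dx=+5,dy=+3->C; (1,3):dx=+4,dy=+2->C; (1,4):dx=+1,dy=-2->D; (1,5):dx=+3,dy=-5->D
  (1,6):dx=-1,dy=-7->C; (2,3):dx=-1,dy=-1->C; (2,4):dx=-4,dy=-5->C; (2,5):dx=-2,dy=-8->C
  (2,6):dx=-6,dy=-10->C; (3,4):dx=-3,dy=-4->C; (3,5):dx=-1,dy=-7->C; (3,6):dx=-5,dy=-9->C
  (4,5):dx=+2,dy=-3->D; (4,6):dx=-2,dy=-5->C; (5,6):dx=-4,dy=-2->C
Step 2: C = 12, D = 3, total pairs = 15.
Step 3: tau = (C - D)/(n(n-1)/2) = (12 - 3)/15 = 0.600000.
Step 4: Exact two-sided p-value (enumerate n! = 720 permutations of y under H0): p = 0.136111.
Step 5: alpha = 0.05. fail to reject H0.

tau_b = 0.6000 (C=12, D=3), p = 0.136111, fail to reject H0.


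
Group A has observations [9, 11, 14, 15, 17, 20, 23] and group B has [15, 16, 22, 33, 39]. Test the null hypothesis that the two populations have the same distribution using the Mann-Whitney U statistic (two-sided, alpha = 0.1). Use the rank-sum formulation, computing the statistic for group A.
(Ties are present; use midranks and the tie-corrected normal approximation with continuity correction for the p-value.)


Step 1: Combine and sort all 12 observations; assign midranks.
sorted (value, group): (9,X), (11,X), (14,X), (15,X), (15,Y), (16,Y), (17,X), (20,X), (22,Y), (23,X), (33,Y), (39,Y)
ranks: 9->1, 11->2, 14->3, 15->4.5, 15->4.5, 16->6, 17->7, 20->8, 22->9, 23->10, 33->11, 39->12
Step 2: Rank sum for X: R1 = 1 + 2 + 3 + 4.5 + 7 + 8 + 10 = 35.5.
Step 3: U_X = R1 - n1(n1+1)/2 = 35.5 - 7*8/2 = 35.5 - 28 = 7.5.
       U_Y = n1*n2 - U_X = 35 - 7.5 = 27.5.
Step 4: Ties are present, so use the tie-corrected normal approximation (with continuity correction) for the p-value.
Step 5: p-value = 0.122225; compare to alpha = 0.1. fail to reject H0.

U_X = 7.5, p = 0.122225, fail to reject H0 at alpha = 0.1.


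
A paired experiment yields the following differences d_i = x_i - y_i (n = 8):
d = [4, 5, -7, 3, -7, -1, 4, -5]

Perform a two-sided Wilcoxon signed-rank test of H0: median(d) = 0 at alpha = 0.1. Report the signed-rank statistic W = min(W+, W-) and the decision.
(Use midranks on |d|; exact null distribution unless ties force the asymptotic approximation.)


Step 1: Drop any zero differences (none here) and take |d_i|.
|d| = [4, 5, 7, 3, 7, 1, 4, 5]
Step 2: Midrank |d_i| (ties get averaged ranks).
ranks: |4|->3.5, |5|->5.5, |7|->7.5, |3|->2, |7|->7.5, |1|->1, |4|->3.5, |5|->5.5
Step 3: Attach original signs; sum ranks with positive sign and with negative sign.
W+ = 3.5 + 5.5 + 2 + 3.5 = 14.5
W- = 7.5 + 7.5 + 1 + 5.5 = 21.5
(Check: W+ + W- = 36 should equal n(n+1)/2 = 36.)
Step 4: Test statistic W = min(W+, W-) = 14.5.
Step 5: Ties in |d|, so use the tie-corrected normal approximation.
        E[W] = n(n+1)/4 = 8*9/4 = 18.
        Tie groups: |d|=4 (t=2), |d|=5 (t=2), |d|=7 (t=2); sum(t^3 - t) = 18.
        Var[W] = n(n+1)(2n+1)/24 - sum(t^3-t)/48 = 1224/24 - 18/48 = 50.625.
        z = (W - E[W]) / sqrt(Var[W]) = (14.5 - 18) / 7.1151 = -0.4919.
        Two-sided p = 2*Phi(z) = 0.622783.
Step 6: alpha = 0.1. fail to reject H0.

W+ = 14.5, W- = 21.5, W = min = 14.5, p = 0.622783, fail to reject H0.


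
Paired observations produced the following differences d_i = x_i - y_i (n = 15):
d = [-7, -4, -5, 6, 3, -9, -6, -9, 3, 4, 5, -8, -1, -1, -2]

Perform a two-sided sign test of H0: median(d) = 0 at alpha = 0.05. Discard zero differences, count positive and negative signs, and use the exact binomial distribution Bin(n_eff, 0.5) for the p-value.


Step 1: Discard zero differences. Original n = 15; n_eff = number of nonzero differences = 15.
Nonzero differences (with sign): -7, -4, -5, +6, +3, -9, -6, -9, +3, +4, +5, -8, -1, -1, -2
Step 2: Count signs: positive = 5, negative = 10.
Step 3: Under H0: P(positive) = 0.5, so the number of positives S ~ Bin(15, 0.5).
Step 4: Two-sided exact p-value = sum of Bin(15,0.5) probabilities at or below the observed probability = 0.301758.
Step 5: alpha = 0.05. fail to reject H0.

n_eff = 15, pos = 5, neg = 10, p = 0.301758, fail to reject H0.


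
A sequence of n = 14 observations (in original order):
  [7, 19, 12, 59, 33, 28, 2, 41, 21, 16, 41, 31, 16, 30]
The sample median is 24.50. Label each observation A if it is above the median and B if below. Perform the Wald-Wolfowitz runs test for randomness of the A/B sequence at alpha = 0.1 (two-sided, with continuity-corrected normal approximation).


Step 1: Compute median = 24.50; label A = above, B = below.
Labels in order: BBBAAABABBAABA  (n_A = 7, n_B = 7)
Step 2: Count runs R = 8.
Step 3: Under H0 (random ordering), E[R] = 2*n_A*n_B/(n_A+n_B) + 1 = 2*7*7/14 + 1 = 8.0000.
        Var[R] = 2*n_A*n_B*(2*n_A*n_B - n_A - n_B) / ((n_A+n_B)^2 * (n_A+n_B-1)) = 8232/2548 = 3.2308.
        SD[R] = 1.7974.
Step 4: R = E[R], so z = 0 with no continuity correction.
Step 5: Two-sided p-value via normal approximation = 2*(1 - Phi(|z|)) = 1.000000.
Step 6: alpha = 0.1. fail to reject H0.

R = 8, z = 0.0000, p = 1.000000, fail to reject H0.


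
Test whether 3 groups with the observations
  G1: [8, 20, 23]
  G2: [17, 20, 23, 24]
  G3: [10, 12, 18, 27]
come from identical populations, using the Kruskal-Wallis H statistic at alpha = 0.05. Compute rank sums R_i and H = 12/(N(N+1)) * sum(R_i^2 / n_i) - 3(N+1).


Step 1: Combine all N = 11 observations and assign midranks.
sorted (value, group, rank): (8,G1,1), (10,G3,2), (12,G3,3), (17,G2,4), (18,G3,5), (20,G1,6.5), (20,G2,6.5), (23,G1,8.5), (23,G2,8.5), (24,G2,10), (27,G3,11)
Step 2: Sum ranks within each group.
R_1 = 16 (n_1 = 3)
R_2 = 29 (n_2 = 4)
R_3 = 21 (n_3 = 4)
Step 3: H = 12/(N(N+1)) * sum(R_i^2/n_i) - 3(N+1)
     = 12/(11*12) * (16^2/3 + 29^2/4 + 21^2/4) - 3*12
     = 0.090909 * 405.833 - 36
     = 0.893939.
Step 4: Ties present; correction factor C = 1 - 12/(11^3 - 11) = 0.990909. Corrected H = 0.893939 / 0.990909 = 0.902141.
Step 5: Under H0, H ~ chi^2(2); p-value = 0.636946.
Step 6: alpha = 0.05. fail to reject H0.

H = 0.9021, df = 2, p = 0.636946, fail to reject H0.


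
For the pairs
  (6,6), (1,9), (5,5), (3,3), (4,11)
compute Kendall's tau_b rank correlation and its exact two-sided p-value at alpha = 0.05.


Step 1: Enumerate the 10 unordered pairs (i,j) with i<j and classify each by sign(x_j-x_i) * sign(y_j-y_i).
  (1,2):dx=-5,dy=+3->D; (1,3):dx=-1,dy=-1->C; (1,4):dx=-3,dy=-3->C; (1,5):dx=-2,dy=+5->D
  (2,3):dx=+4,dy=-4->D; (2,4):dx=+2,dy=-6->D; (2,5):dx=+3,dy=+2->C; (3,4):dx=-2,dy=-2->C
  (3,5):dx=-1,dy=+6->D; (4,5):dx=+1,dy=+8->C
Step 2: C = 5, D = 5, total pairs = 10.
Step 3: tau = (C - D)/(n(n-1)/2) = (5 - 5)/10 = 0.000000.
Step 4: Exact two-sided p-value (enumerate n! = 120 permutations of y under H0): p = 1.000000.
Step 5: alpha = 0.05. fail to reject H0.

tau_b = 0.0000 (C=5, D=5), p = 1.000000, fail to reject H0.


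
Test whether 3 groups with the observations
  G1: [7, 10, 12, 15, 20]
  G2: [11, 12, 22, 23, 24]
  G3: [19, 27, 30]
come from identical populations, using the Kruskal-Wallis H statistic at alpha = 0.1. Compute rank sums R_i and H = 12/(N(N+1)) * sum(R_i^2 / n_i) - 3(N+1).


Step 1: Combine all N = 13 observations and assign midranks.
sorted (value, group, rank): (7,G1,1), (10,G1,2), (11,G2,3), (12,G1,4.5), (12,G2,4.5), (15,G1,6), (19,G3,7), (20,G1,8), (22,G2,9), (23,G2,10), (24,G2,11), (27,G3,12), (30,G3,13)
Step 2: Sum ranks within each group.
R_1 = 21.5 (n_1 = 5)
R_2 = 37.5 (n_2 = 5)
R_3 = 32 (n_3 = 3)
Step 3: H = 12/(N(N+1)) * sum(R_i^2/n_i) - 3(N+1)
     = 12/(13*14) * (21.5^2/5 + 37.5^2/5 + 32^2/3) - 3*14
     = 0.065934 * 715.033 - 42
     = 5.145055.
Step 4: Ties present; correction factor C = 1 - 6/(13^3 - 13) = 0.997253. Corrected H = 5.145055 / 0.997253 = 5.159229.
Step 5: Under H0, H ~ chi^2(2); p-value = 0.075803.
Step 6: alpha = 0.1. reject H0.

H = 5.1592, df = 2, p = 0.075803, reject H0.


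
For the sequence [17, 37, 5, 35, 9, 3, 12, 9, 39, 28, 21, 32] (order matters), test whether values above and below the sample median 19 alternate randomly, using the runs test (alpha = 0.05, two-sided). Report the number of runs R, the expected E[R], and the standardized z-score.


Step 1: Compute median = 19; label A = above, B = below.
Labels in order: BABABBBBAAAA  (n_A = 6, n_B = 6)
Step 2: Count runs R = 6.
Step 3: Under H0 (random ordering), E[R] = 2*n_A*n_B/(n_A+n_B) + 1 = 2*6*6/12 + 1 = 7.0000.
        Var[R] = 2*n_A*n_B*(2*n_A*n_B - n_A - n_B) / ((n_A+n_B)^2 * (n_A+n_B-1)) = 4320/1584 = 2.7273.
        SD[R] = 1.6514.
Step 4: Continuity-corrected z = (R + 0.5 - E[R]) / SD[R] = (6 + 0.5 - 7.0000) / 1.6514 = -0.3028.
Step 5: Two-sided p-value via normal approximation = 2*(1 - Phi(|z|)) = 0.762069.
Step 6: alpha = 0.05. fail to reject H0.

R = 6, z = -0.3028, p = 0.762069, fail to reject H0.


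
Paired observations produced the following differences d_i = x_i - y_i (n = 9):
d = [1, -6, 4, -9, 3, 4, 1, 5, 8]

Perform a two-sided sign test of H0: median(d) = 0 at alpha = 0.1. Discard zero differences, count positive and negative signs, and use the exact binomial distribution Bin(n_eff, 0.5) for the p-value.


Step 1: Discard zero differences. Original n = 9; n_eff = number of nonzero differences = 9.
Nonzero differences (with sign): +1, -6, +4, -9, +3, +4, +1, +5, +8
Step 2: Count signs: positive = 7, negative = 2.
Step 3: Under H0: P(positive) = 0.5, so the number of positives S ~ Bin(9, 0.5).
Step 4: Two-sided exact p-value = sum of Bin(9,0.5) probabilities at or below the observed probability = 0.179688.
Step 5: alpha = 0.1. fail to reject H0.

n_eff = 9, pos = 7, neg = 2, p = 0.179688, fail to reject H0.


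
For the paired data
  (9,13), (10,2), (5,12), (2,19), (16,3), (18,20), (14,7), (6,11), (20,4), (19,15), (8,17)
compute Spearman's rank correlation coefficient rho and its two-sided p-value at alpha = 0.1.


Step 1: Rank x and y separately (midranks; no ties here).
rank(x): 9->5, 10->6, 5->2, 2->1, 16->8, 18->9, 14->7, 6->3, 20->11, 19->10, 8->4
rank(y): 13->7, 2->1, 12->6, 19->10, 3->2, 20->11, 7->4, 11->5, 4->3, 15->8, 17->9
Step 2: d_i = R_x(i) - R_y(i); compute d_i^2.
  (5-7)^2=4, (6-1)^2=25, (2-6)^2=16, (1-10)^2=81, (8-2)^2=36, (9-11)^2=4, (7-4)^2=9, (3-5)^2=4, (11-3)^2=64, (10-8)^2=4, (4-9)^2=25
sum(d^2) = 272.
Step 3: rho = 1 - 6*272 / (11*(11^2 - 1)) = 1 - 1632/1320 = -0.236364.
Step 4: Under H0, t = rho * sqrt((n-2)/(1-rho^2)) = -0.7298 ~ t(9).
Step 5: Two-sided p-value from the t-distribution with 9 df = 0.484091.
Step 6: alpha = 0.1. fail to reject H0.

rho = -0.2364, p = 0.484091, fail to reject H0 at alpha = 0.1.


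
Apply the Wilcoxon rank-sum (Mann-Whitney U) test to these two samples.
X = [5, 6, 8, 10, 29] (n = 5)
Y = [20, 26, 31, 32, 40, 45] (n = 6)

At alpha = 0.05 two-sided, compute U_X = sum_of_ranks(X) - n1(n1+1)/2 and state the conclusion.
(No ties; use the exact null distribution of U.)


Step 1: Combine and sort all 11 observations; assign midranks.
sorted (value, group): (5,X), (6,X), (8,X), (10,X), (20,Y), (26,Y), (29,X), (31,Y), (32,Y), (40,Y), (45,Y)
ranks: 5->1, 6->2, 8->3, 10->4, 20->5, 26->6, 29->7, 31->8, 32->9, 40->10, 45->11
Step 2: Rank sum for X: R1 = 1 + 2 + 3 + 4 + 7 = 17.
Step 3: U_X = R1 - n1(n1+1)/2 = 17 - 5*6/2 = 17 - 15 = 2.
       U_Y = n1*n2 - U_X = 30 - 2 = 28.
Step 4: No ties, so the exact null distribution of U (based on enumerating the C(11,5) = 462 equally likely rank assignments) gives the two-sided p-value.
Step 5: p-value = 0.017316; compare to alpha = 0.05. reject H0.

U_X = 2, p = 0.017316, reject H0 at alpha = 0.05.


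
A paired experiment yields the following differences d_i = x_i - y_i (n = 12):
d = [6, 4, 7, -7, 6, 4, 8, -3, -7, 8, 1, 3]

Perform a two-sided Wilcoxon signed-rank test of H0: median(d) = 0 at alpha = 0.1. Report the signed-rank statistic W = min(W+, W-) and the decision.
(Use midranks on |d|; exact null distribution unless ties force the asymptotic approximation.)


Step 1: Drop any zero differences (none here) and take |d_i|.
|d| = [6, 4, 7, 7, 6, 4, 8, 3, 7, 8, 1, 3]
Step 2: Midrank |d_i| (ties get averaged ranks).
ranks: |6|->6.5, |4|->4.5, |7|->9, |7|->9, |6|->6.5, |4|->4.5, |8|->11.5, |3|->2.5, |7|->9, |8|->11.5, |1|->1, |3|->2.5
Step 3: Attach original signs; sum ranks with positive sign and with negative sign.
W+ = 6.5 + 4.5 + 9 + 6.5 + 4.5 + 11.5 + 11.5 + 1 + 2.5 = 57.5
W- = 9 + 2.5 + 9 = 20.5
(Check: W+ + W- = 78 should equal n(n+1)/2 = 78.)
Step 4: Test statistic W = min(W+, W-) = 20.5.
Step 5: Ties in |d|, so use the tie-corrected normal approximation.
        E[W] = n(n+1)/4 = 12*13/4 = 39.
        Tie groups: |d|=3 (t=2), |d|=4 (t=2), |d|=6 (t=2), |d|=7 (t=3), |d|=8 (t=2); sum(t^3 - t) = 48.
        Var[W] = n(n+1)(2n+1)/24 - sum(t^3-t)/48 = 3900/24 - 48/48 = 161.5.
        z = (W - E[W]) / sqrt(Var[W]) = (20.5 - 39) / 12.7083 = -1.4557.
        Two-sided p = 2*Phi(z) = 0.145463.
Step 6: alpha = 0.1. fail to reject H0.

W+ = 57.5, W- = 20.5, W = min = 20.5, p = 0.145463, fail to reject H0.


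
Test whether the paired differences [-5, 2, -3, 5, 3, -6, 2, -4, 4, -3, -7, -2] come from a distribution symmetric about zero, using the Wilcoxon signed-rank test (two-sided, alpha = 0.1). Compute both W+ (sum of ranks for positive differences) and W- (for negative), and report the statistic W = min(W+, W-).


Step 1: Drop any zero differences (none here) and take |d_i|.
|d| = [5, 2, 3, 5, 3, 6, 2, 4, 4, 3, 7, 2]
Step 2: Midrank |d_i| (ties get averaged ranks).
ranks: |5|->9.5, |2|->2, |3|->5, |5|->9.5, |3|->5, |6|->11, |2|->2, |4|->7.5, |4|->7.5, |3|->5, |7|->12, |2|->2
Step 3: Attach original signs; sum ranks with positive sign and with negative sign.
W+ = 2 + 9.5 + 5 + 2 + 7.5 = 26
W- = 9.5 + 5 + 11 + 7.5 + 5 + 12 + 2 = 52
(Check: W+ + W- = 78 should equal n(n+1)/2 = 78.)
Step 4: Test statistic W = min(W+, W-) = 26.
Step 5: Ties in |d|, so use the tie-corrected normal approximation.
        E[W] = n(n+1)/4 = 12*13/4 = 39.
        Tie groups: |d|=2 (t=3), |d|=3 (t=3), |d|=4 (t=2), |d|=5 (t=2); sum(t^3 - t) = 60.
        Var[W] = n(n+1)(2n+1)/24 - sum(t^3-t)/48 = 3900/24 - 60/48 = 161.25.
        z = (W - E[W]) / sqrt(Var[W]) = (26 - 39) / 12.6984 = -1.0237.
        Two-sided p = 2*Phi(z) = 0.305954.
Step 6: alpha = 0.1. fail to reject H0.

W+ = 26, W- = 52, W = min = 26, p = 0.305954, fail to reject H0.


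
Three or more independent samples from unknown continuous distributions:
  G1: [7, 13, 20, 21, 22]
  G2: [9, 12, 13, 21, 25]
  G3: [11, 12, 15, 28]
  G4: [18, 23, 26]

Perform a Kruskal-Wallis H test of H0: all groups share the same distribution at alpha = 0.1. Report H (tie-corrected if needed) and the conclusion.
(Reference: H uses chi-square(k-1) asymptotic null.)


Step 1: Combine all N = 17 observations and assign midranks.
sorted (value, group, rank): (7,G1,1), (9,G2,2), (11,G3,3), (12,G2,4.5), (12,G3,4.5), (13,G1,6.5), (13,G2,6.5), (15,G3,8), (18,G4,9), (20,G1,10), (21,G1,11.5), (21,G2,11.5), (22,G1,13), (23,G4,14), (25,G2,15), (26,G4,16), (28,G3,17)
Step 2: Sum ranks within each group.
R_1 = 42 (n_1 = 5)
R_2 = 39.5 (n_2 = 5)
R_3 = 32.5 (n_3 = 4)
R_4 = 39 (n_4 = 3)
Step 3: H = 12/(N(N+1)) * sum(R_i^2/n_i) - 3(N+1)
     = 12/(17*18) * (42^2/5 + 39.5^2/5 + 32.5^2/4 + 39^2/3) - 3*18
     = 0.039216 * 1435.91 - 54
     = 2.310294.
Step 4: Ties present; correction factor C = 1 - 18/(17^3 - 17) = 0.996324. Corrected H = 2.310294 / 0.996324 = 2.318819.
Step 5: Under H0, H ~ chi^2(3); p-value = 0.508925.
Step 6: alpha = 0.1. fail to reject H0.

H = 2.3188, df = 3, p = 0.508925, fail to reject H0.


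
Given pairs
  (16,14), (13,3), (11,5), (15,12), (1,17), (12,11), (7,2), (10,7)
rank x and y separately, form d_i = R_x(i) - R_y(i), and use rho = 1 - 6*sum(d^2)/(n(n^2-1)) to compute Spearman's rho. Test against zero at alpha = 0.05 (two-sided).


Step 1: Rank x and y separately (midranks; no ties here).
rank(x): 16->8, 13->6, 11->4, 15->7, 1->1, 12->5, 7->2, 10->3
rank(y): 14->7, 3->2, 5->3, 12->6, 17->8, 11->5, 2->1, 7->4
Step 2: d_i = R_x(i) - R_y(i); compute d_i^2.
  (8-7)^2=1, (6-2)^2=16, (4-3)^2=1, (7-6)^2=1, (1-8)^2=49, (5-5)^2=0, (2-1)^2=1, (3-4)^2=1
sum(d^2) = 70.
Step 3: rho = 1 - 6*70 / (8*(8^2 - 1)) = 1 - 420/504 = 0.166667.
Step 4: Under H0, t = rho * sqrt((n-2)/(1-rho^2)) = 0.4140 ~ t(6).
Step 5: Two-sided p-value from the t-distribution with 6 df = 0.693239.
Step 6: alpha = 0.05. fail to reject H0.

rho = 0.1667, p = 0.693239, fail to reject H0 at alpha = 0.05.


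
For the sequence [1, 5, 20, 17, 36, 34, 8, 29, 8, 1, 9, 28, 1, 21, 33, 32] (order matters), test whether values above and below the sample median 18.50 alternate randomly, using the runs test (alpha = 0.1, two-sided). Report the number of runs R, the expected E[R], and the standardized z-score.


Step 1: Compute median = 18.50; label A = above, B = below.
Labels in order: BBABAABABBBABAAA  (n_A = 8, n_B = 8)
Step 2: Count runs R = 10.
Step 3: Under H0 (random ordering), E[R] = 2*n_A*n_B/(n_A+n_B) + 1 = 2*8*8/16 + 1 = 9.0000.
        Var[R] = 2*n_A*n_B*(2*n_A*n_B - n_A - n_B) / ((n_A+n_B)^2 * (n_A+n_B-1)) = 14336/3840 = 3.7333.
        SD[R] = 1.9322.
Step 4: Continuity-corrected z = (R - 0.5 - E[R]) / SD[R] = (10 - 0.5 - 9.0000) / 1.9322 = 0.2588.
Step 5: Two-sided p-value via normal approximation = 2*(1 - Phi(|z|)) = 0.795809.
Step 6: alpha = 0.1. fail to reject H0.

R = 10, z = 0.2588, p = 0.795809, fail to reject H0.


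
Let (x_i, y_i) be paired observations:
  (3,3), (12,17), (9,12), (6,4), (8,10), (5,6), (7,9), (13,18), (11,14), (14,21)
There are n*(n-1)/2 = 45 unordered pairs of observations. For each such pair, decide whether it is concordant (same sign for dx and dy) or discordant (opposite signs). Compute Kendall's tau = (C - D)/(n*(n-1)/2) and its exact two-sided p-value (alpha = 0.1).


Step 1: Enumerate the 45 unordered pairs (i,j) with i<j and classify each by sign(x_j-x_i) * sign(y_j-y_i).
  (1,2):dx=+9,dy=+14->C; (1,3):dx=+6,dy=+9->C; (1,4):dx=+3,dy=+1->C; (1,5):dx=+5,dy=+7->C
  (1,6):dx=+2,dy=+3->C; (1,7):dx=+4,dy=+6->C; (1,8):dx=+10,dy=+15->C; (1,9):dx=+8,dy=+11->C
  (1,10):dx=+11,dy=+18->C; (2,3):dx=-3,dy=-5->C; (2,4):dx=-6,dy=-13->C; (2,5):dx=-4,dy=-7->C
  (2,6):dx=-7,dy=-11->C; (2,7):dx=-5,dy=-8->C; (2,8):dx=+1,dy=+1->C; (2,9):dx=-1,dy=-3->C
  (2,10):dx=+2,dy=+4->C; (3,4):dx=-3,dy=-8->C; (3,5):dx=-1,dy=-2->C; (3,6):dx=-4,dy=-6->C
  (3,7):dx=-2,dy=-3->C; (3,8):dx=+4,dy=+6->C; (3,9):dx=+2,dy=+2->C; (3,10):dx=+5,dy=+9->C
  (4,5):dx=+2,dy=+6->C; (4,6):dx=-1,dy=+2->D; (4,7):dx=+1,dy=+5->C; (4,8):dx=+7,dy=+14->C
  (4,9):dx=+5,dy=+10->C; (4,10):dx=+8,dy=+17->C; (5,6):dx=-3,dy=-4->C; (5,7):dx=-1,dy=-1->C
  (5,8):dx=+5,dy=+8->C; (5,9):dx=+3,dy=+4->C; (5,10):dx=+6,dy=+11->C; (6,7):dx=+2,dy=+3->C
  (6,8):dx=+8,dy=+12->C; (6,9):dx=+6,dy=+8->C; (6,10):dx=+9,dy=+15->C; (7,8):dx=+6,dy=+9->C
  (7,9):dx=+4,dy=+5->C; (7,10):dx=+7,dy=+12->C; (8,9):dx=-2,dy=-4->C; (8,10):dx=+1,dy=+3->C
  (9,10):dx=+3,dy=+7->C
Step 2: C = 44, D = 1, total pairs = 45.
Step 3: tau = (C - D)/(n(n-1)/2) = (44 - 1)/45 = 0.955556.
Step 4: Exact two-sided p-value (enumerate n! = 3628800 permutations of y under H0): p = 0.000006.
Step 5: alpha = 0.1. reject H0.

tau_b = 0.9556 (C=44, D=1), p = 0.000006, reject H0.


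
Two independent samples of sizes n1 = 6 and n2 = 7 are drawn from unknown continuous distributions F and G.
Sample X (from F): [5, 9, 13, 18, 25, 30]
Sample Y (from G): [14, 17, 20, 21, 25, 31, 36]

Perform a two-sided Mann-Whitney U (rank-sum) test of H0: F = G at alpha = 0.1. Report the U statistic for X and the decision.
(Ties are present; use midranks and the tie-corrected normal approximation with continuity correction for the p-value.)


Step 1: Combine and sort all 13 observations; assign midranks.
sorted (value, group): (5,X), (9,X), (13,X), (14,Y), (17,Y), (18,X), (20,Y), (21,Y), (25,X), (25,Y), (30,X), (31,Y), (36,Y)
ranks: 5->1, 9->2, 13->3, 14->4, 17->5, 18->6, 20->7, 21->8, 25->9.5, 25->9.5, 30->11, 31->12, 36->13
Step 2: Rank sum for X: R1 = 1 + 2 + 3 + 6 + 9.5 + 11 = 32.5.
Step 3: U_X = R1 - n1(n1+1)/2 = 32.5 - 6*7/2 = 32.5 - 21 = 11.5.
       U_Y = n1*n2 - U_X = 42 - 11.5 = 30.5.
Step 4: Ties are present, so use the tie-corrected normal approximation (with continuity correction) for the p-value.
Step 5: p-value = 0.197926; compare to alpha = 0.1. fail to reject H0.

U_X = 11.5, p = 0.197926, fail to reject H0 at alpha = 0.1.


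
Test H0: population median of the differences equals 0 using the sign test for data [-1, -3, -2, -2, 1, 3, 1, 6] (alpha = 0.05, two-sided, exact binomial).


Step 1: Discard zero differences. Original n = 8; n_eff = number of nonzero differences = 8.
Nonzero differences (with sign): -1, -3, -2, -2, +1, +3, +1, +6
Step 2: Count signs: positive = 4, negative = 4.
Step 3: Under H0: P(positive) = 0.5, so the number of positives S ~ Bin(8, 0.5).
Step 4: Two-sided exact p-value = sum of Bin(8,0.5) probabilities at or below the observed probability = 1.000000.
Step 5: alpha = 0.05. fail to reject H0.

n_eff = 8, pos = 4, neg = 4, p = 1.000000, fail to reject H0.


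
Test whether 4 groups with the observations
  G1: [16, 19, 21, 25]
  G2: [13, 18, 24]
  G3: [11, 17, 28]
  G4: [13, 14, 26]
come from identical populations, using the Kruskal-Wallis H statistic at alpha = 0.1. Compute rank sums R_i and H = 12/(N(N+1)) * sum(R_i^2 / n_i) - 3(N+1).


Step 1: Combine all N = 13 observations and assign midranks.
sorted (value, group, rank): (11,G3,1), (13,G2,2.5), (13,G4,2.5), (14,G4,4), (16,G1,5), (17,G3,6), (18,G2,7), (19,G1,8), (21,G1,9), (24,G2,10), (25,G1,11), (26,G4,12), (28,G3,13)
Step 2: Sum ranks within each group.
R_1 = 33 (n_1 = 4)
R_2 = 19.5 (n_2 = 3)
R_3 = 20 (n_3 = 3)
R_4 = 18.5 (n_4 = 3)
Step 3: H = 12/(N(N+1)) * sum(R_i^2/n_i) - 3(N+1)
     = 12/(13*14) * (33^2/4 + 19.5^2/3 + 20^2/3 + 18.5^2/3) - 3*14
     = 0.065934 * 646.417 - 42
     = 0.620879.
Step 4: Ties present; correction factor C = 1 - 6/(13^3 - 13) = 0.997253. Corrected H = 0.620879 / 0.997253 = 0.622590.
Step 5: Under H0, H ~ chi^2(3); p-value = 0.891242.
Step 6: alpha = 0.1. fail to reject H0.

H = 0.6226, df = 3, p = 0.891242, fail to reject H0.
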